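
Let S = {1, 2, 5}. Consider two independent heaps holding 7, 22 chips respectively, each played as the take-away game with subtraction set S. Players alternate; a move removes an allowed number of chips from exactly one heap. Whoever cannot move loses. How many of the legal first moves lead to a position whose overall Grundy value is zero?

0

All heaps use S = {1, 2, 5}:
n :  0  1  2  3  4  5  6  7  8  9 10 11 12 13 14 15 16 17 18 19 20 21 22
G :  0  1  2  0  1  2  0  1  2  0  1  2  0  1  2  0  1  2  0  1  2  0  1
Heap A: G(7) = 1.
Heap B: G(22) = 1.
Combined Grundy value = 1 ⊕ 1 = 0.
A winning move leaves total XOR = 0, i.e. changes one component's Grundy value g to g ⊕ X where X is the current total.
Heap A: target g' = 1⊕0 = 1, but every legal move changes the Grundy value (mex property), so 0 moves.
Heap B: target g' = 1⊕0 = 1, but every legal move changes the Grundy value (mex property), so 0 moves.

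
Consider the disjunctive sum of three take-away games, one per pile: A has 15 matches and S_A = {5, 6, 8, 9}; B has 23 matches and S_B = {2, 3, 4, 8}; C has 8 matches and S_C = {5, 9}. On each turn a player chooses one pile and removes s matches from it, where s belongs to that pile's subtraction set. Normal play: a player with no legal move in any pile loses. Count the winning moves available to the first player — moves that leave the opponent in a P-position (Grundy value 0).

Pile A, S = {5, 6, 8, 9}:
G(0) = 0
G(1) = mex{} = 0
G(2) = mex{} = 0
G(3) = mex{} = 0
G(4) = mex{} = 0
G(5) = mex{0} = 1
G(6) = mex{0,0} = 1
G(7) = mex{0,0} = 1
G(8) = mex{0,0,0} = 1
G(9) = mex{0,0,0,0} = 1
G(10) = mex{1,0,0,0} = 2
G(11) = mex{1,1,0,0} = 2
G(12) = mex{1,1,0,0} = 2
G(13) = mex{1,1,1,0} = 2
G(14) = mex{1,1,1,1} = 0
G(15) = mex{2,1,1,1} = 0
G_A(15) = 0.
Pile B, S = {2, 3, 4, 8}:
n :  0  1  2  3  4  5  6  7  8  9 10 11 12 13 14 15 16 17 18 19 20 21 22 23
G :  0  0  1  1  2  2  0  0  1  1  2  2  0  0  1  1  2  2  0  0  1  1  2  2
G_B(23) = 2.
Pile C, S = {5, 9}:
n : 0 1 2 3 4 5 6 7 8
G : 0 0 0 0 0 1 1 1 1
G_C(8) = 1.
Combined Grundy value = 0 ⊕ 2 ⊕ 1 = 3.
A winning move leaves total XOR = 0, i.e. changes one component's Grundy value g to g ⊕ X where X is the current total.
Pile A: need g' = 0⊕3 = 3. Options: 15−5→G=2, 15−6→G=1, 15−8→G=1, 15−9→G=1. Hits: 0.
Pile B: need g' = 2⊕3 = 1. Options: 23−2→G=1, 23−3→G=1, 23−4→G=0, 23−8→G=1. Hits: 3.
Pile C: need g' = 1⊕3 = 2. Options: 8−5→G=0. Hits: 0.

3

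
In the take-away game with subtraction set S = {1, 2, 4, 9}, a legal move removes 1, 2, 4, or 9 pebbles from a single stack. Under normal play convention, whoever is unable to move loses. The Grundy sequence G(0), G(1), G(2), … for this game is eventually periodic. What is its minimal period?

G(0) = 0
G(1) = mex{0} = 1
G(2) = mex{1,0} = 2
G(3) = mex{2,1} = 0
G(4) = mex{0,2,0} = 1
G(5) = mex{1,0,1} = 2
G(6) = mex{2,1,2} = 0
G(7) = mex{0,2,0} = 1
G(8) = mex{1,0,1} = 2
G(9) = mex{2,1,2,0} = 3
G(10) = mex{3,2,0,1} = 4
G(11) = mex{4,3,1,2} = 0
G(12) = mex{0,4,2,0} = 1
G(13) = mex{1,0,3,1} = 2
G(14) = mex{2,1,4,2} = 0
G(15) = mex{0,2,0,0} = 1
G(16) = mex{1,0,1,1} = 2
G(17) = mex{2,1,2,2} = 0
G(18) = mex{0,2,0,3} = 1
G(19) = mex{1,0,1,4} = 2
G(20) = mex{2,1,2,0} = 3
G(21) = mex{3,2,0,1} = 4
G(22) = mex{4,3,1,2} = 0
G(23) = mex{0,4,2,0} = 1
G(n+11) = G(n) holds for n = 0,…,8 (a full window of length max(S) = 9), so the sequence is purely periodic with period 11.

11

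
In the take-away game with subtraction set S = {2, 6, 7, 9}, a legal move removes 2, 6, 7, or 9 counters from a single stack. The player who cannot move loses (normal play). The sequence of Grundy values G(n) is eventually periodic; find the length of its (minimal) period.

n :  0  1  2  3  4  5  6  7  8  9 10 11 12 13 14 15 16 17 18 19 20 21 22 23 24 25 26 27 28 29 30 31
G :  0  0  1  1  0  0  1  1  2  2  3  3  2  2  3  0  0  1  1  0  0  1  1  2  2  3  3  2  2  3  0  0
G(n+15) = G(n) holds for n = 0,…,8 (a full window of length max(S) = 9), so the sequence is purely periodic with period 15.

15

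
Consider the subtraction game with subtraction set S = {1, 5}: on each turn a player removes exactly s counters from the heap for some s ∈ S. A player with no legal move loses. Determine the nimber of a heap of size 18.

G(0) = 0
G(1) = mex{0} = 1
G(2) = mex{1} = 0
G(3) = mex{0} = 1
G(4) = mex{1} = 0
G(5) = mex{0,0} = 1
G(6) = mex{1,1} = 0
G(7) = mex{0,0} = 1
G(8) = mex{1,1} = 0
G(9) = mex{0,0} = 1
G(10) = mex{1,1} = 0
G(11) = mex{0,0} = 1
G(12) = mex{1,1} = 0
G(13) = mex{0,0} = 1
G(14) = mex{1,1} = 0
G(15) = mex{0,0} = 1
G(16) = mex{1,1} = 0
G(17) = mex{0,0} = 1
G(18) = mex{1,1} = 0

0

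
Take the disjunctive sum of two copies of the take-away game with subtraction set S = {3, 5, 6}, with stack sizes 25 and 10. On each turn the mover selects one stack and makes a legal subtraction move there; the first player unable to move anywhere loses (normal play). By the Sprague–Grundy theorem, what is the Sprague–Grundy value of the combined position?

2

All stacks use S = {3, 5, 6}:
n :  0  1  2  3  4  5  6  7  8  9 10 11 12 13 14 15 16 17 18 19 20 21 22 23 24 25
G :  0  0  0  1  1  1  2  2  2  0  0  0  1  1  1  2  2  2  0  0  0  1  1  1  2  2
Stack A: G(25) = 2.
Stack B: G(10) = 0.
Combined Grundy value = 2 ⊕ 0 = 2.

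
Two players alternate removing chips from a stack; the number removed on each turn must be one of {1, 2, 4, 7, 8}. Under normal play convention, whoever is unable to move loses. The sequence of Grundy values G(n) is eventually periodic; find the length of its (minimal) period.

n :  0  1  2  3  4  5  6  7  8  9 10 11 12 13 14
G :  0  1  2  0  1  2  0  1  2  0  1  2  0  1  2
G(n+3) = G(n) holds for n = 0,…,7 (a full window of length max(S) = 8), so the sequence is purely periodic with period 3.

3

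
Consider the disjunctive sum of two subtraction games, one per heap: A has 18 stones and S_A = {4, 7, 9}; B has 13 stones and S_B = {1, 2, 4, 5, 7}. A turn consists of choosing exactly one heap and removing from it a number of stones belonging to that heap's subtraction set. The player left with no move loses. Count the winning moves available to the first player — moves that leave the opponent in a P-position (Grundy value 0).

0

Heap A, S = {4, 7, 9}:
G(0) = 0
G(1) = mex{} = 0
G(2) = mex{} = 0
G(3) = mex{} = 0
G(4) = mex{0} = 1
G(5) = mex{0} = 1
G(6) = mex{0} = 1
G(7) = mex{0,0} = 1
G(8) = mex{1,0} = 2
G(9) = mex{1,0,0} = 2
G(10) = mex{1,0,0} = 2
G(11) = mex{1,1,0} = 2
G(12) = mex{2,1,0} = 3
G(13) = mex{2,1,1} = 0
G(14) = mex{2,1,1} = 0
G(15) = mex{2,2,1} = 0
G(16) = mex{3,2,1} = 0
G(17) = mex{0,2,2} = 1
G(18) = mex{0,2,2} = 1
G_A(18) = 1.
Heap B, S = {1, 2, 4, 5, 7}:
n :  0  1  2  3  4  5  6  7  8  9 10 11 12 13
G :  0  1  2  0  1  2  0  1  2  0  1  2  0  1
G_B(13) = 1.
Combined Grundy value = 1 ⊕ 1 = 0.
A winning move leaves total XOR = 0, i.e. changes one component's Grundy value g to g ⊕ X where X is the current total.
Heap A: target g' = 1⊕0 = 1, but every legal move changes the Grundy value (mex property), so 0 moves.
Heap B: target g' = 1⊕0 = 1, but every legal move changes the Grundy value (mex property), so 0 moves.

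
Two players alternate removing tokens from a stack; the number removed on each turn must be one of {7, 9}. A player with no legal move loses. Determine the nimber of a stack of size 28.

1

n :  0  1  2  3  4  5  6  7  8  9 10 11 12 13 14 15 16 17 18 19 20 21 22 23 24 25 26 27 28
G :  0  0  0  0  0  0  0  1  1  1  1  1  1  1  2  2  0  0  0  0  0  0  0  1  1  1  1  1  1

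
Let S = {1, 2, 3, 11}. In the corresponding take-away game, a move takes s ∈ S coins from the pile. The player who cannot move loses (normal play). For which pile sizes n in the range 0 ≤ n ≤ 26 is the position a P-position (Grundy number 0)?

n :  0  1  2  3  4  5  6  7  8  9 10 11 12 13 14 15 16 17 18 19 20 21 22 23 24 25 26
G :  0  1  2  3  0  1  2  3  0  1  2  3  0  1  2  3  0  1  2  3  0  1  2  3  0  1  2
P-positions are exactly the n with G(n) = 0.

0, 4, 8, 12, 16, 20, 24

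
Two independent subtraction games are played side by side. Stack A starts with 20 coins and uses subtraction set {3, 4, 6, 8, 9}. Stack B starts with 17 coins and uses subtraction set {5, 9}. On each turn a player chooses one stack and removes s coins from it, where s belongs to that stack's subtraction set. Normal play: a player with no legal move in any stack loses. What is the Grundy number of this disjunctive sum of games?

Stack A, S = {3, 4, 6, 8, 9}:
n :  0  1  2  3  4  5  6  7  8  9 10 11 12 13 14 15 16 17 18 19 20
G :  0  0  0  1  1  1  2  2  2  3  3  3  0  0  0  1  1  1  2  2  2
G_A(20) = 2.
Stack B, S = {5, 9}:
G(0) = 0
G(1) = mex{} = 0
G(2) = mex{} = 0
G(3) = mex{} = 0
G(4) = mex{} = 0
G(5) = mex{0} = 1
G(6) = mex{0} = 1
G(7) = mex{0} = 1
G(8) = mex{0} = 1
G(9) = mex{0,0} = 1
G(10) = mex{1,0} = 2
G(11) = mex{1,0} = 2
G(12) = mex{1,0} = 2
G(13) = mex{1,0} = 2
G(14) = mex{1,1} = 0
G(15) = mex{2,1} = 0
G(16) = mex{2,1} = 0
G(17) = mex{2,1} = 0
G_B(17) = 0.
Combined Grundy value = 2 ⊕ 0 = 2.

2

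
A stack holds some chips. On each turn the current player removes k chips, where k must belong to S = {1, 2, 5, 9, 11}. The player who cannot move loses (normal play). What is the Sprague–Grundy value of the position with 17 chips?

G(0) = 0
G(1) = mex{0} = 1
G(2) = mex{1,0} = 2
G(3) = mex{2,1} = 0
G(4) = mex{0,2} = 1
G(5) = mex{1,0,0} = 2
G(6) = mex{2,1,1} = 0
G(7) = mex{0,2,2} = 1
G(8) = mex{1,0,0} = 2
G(9) = mex{2,1,1,0} = 3
G(10) = mex{3,2,2,1} = 0
G(11) = mex{0,3,0,2,0} = 1
G(12) = mex{1,0,1,0,1} = 2
G(13) = mex{2,1,2,1,2} = 0
G(14) = mex{0,2,3,2,0} = 1
G(15) = mex{1,0,0,0,1} = 2
G(16) = mex{2,1,1,1,2} = 0
G(17) = mex{0,2,2,2,0} = 1

1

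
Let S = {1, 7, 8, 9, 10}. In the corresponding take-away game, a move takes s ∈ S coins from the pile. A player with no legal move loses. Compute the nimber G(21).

n :  0  1  2  3  4  5  6  7  8  9 10 11 12 13 14 15 16 17 18 19 20 21
G :  0  1  0  1  0  1  0  1  2  3  2  3  2  3  2  3  4  0  1  0  1  0

0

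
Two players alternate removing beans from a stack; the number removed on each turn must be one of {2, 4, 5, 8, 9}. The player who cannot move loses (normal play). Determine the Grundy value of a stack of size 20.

0

n :  0  1  2  3  4  5  6  7  8  9 10 11 12 13 14 15 16 17 18 19 20
G :  0  0  1  1  2  2  3  0  4  1  5  2  3  0  0  1  1  2  2  3  0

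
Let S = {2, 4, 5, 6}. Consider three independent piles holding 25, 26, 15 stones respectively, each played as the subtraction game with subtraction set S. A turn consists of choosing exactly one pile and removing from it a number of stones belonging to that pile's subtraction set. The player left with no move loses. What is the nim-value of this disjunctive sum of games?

All piles use S = {2, 4, 5, 6}:
G(0) = 0
G(1) = mex{} = 0
G(2) = mex{0} = 1
G(3) = mex{0} = 1
G(4) = mex{1,0} = 2
G(5) = mex{1,0,0} = 2
G(6) = mex{2,1,0,0} = 3
G(7) = mex{2,1,1,0} = 3
G(8) = mex{3,2,1,1} = 0
G(9) = mex{3,2,2,1} = 0
G(10) = mex{0,3,2,2} = 1
G(11) = mex{0,3,3,2} = 1
G(12) = mex{1,0,3,3} = 2
G(13) = mex{1,0,0,3} = 2
G(14) = mex{2,1,0,0} = 3
G(15) = mex{2,1,1,0} = 3
G(16) = mex{3,2,1,1} = 0
G(17) = mex{3,2,2,1} = 0
G(18) = mex{0,3,2,2} = 1
G(19) = mex{0,3,3,2} = 1
G(20) = mex{1,0,3,3} = 2
G(21) = mex{1,0,0,3} = 2
G(22) = mex{2,1,0,0} = 3
G(23) = mex{2,1,1,0} = 3
G(24) = mex{3,2,1,1} = 0
G(25) = mex{3,2,2,1} = 0
G(26) = mex{0,3,2,2} = 1
Pile A: G(25) = 0.
Pile B: G(26) = 1.
Pile C: G(15) = 3.
Combined Grundy value = 0 ⊕ 1 ⊕ 3 = 2.

2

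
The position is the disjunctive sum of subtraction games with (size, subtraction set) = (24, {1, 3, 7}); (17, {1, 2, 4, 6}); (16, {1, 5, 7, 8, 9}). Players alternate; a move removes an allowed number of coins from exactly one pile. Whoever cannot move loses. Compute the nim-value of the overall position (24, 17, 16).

Pile A, S = {1, 3, 7}:
n :  0  1  2  3  4  5  6  7  8  9 10 11 12 13 14 15 16 17 18 19 20 21 22 23 24
G :  0  1  0  1  0  1  0  1  0  1  0  1  0  1  0  1  0  1  0  1  0  1  0  1  0
G_A(24) = 0.
Pile B, S = {1, 2, 4, 6}:
G(0) = 0
G(1) = mex{0} = 1
G(2) = mex{1,0} = 2
G(3) = mex{2,1} = 0
G(4) = mex{0,2,0} = 1
G(5) = mex{1,0,1} = 2
G(6) = mex{2,1,2,0} = 3
G(7) = mex{3,2,0,1} = 4
G(8) = mex{4,3,1,2} = 0
G(9) = mex{0,4,2,0} = 1
G(10) = mex{1,0,3,1} = 2
G(11) = mex{2,1,4,2} = 0
G(12) = mex{0,2,0,3} = 1
G(13) = mex{1,0,1,4} = 2
G(14) = mex{2,1,2,0} = 3
G(15) = mex{3,2,0,1} = 4
G(16) = mex{4,3,1,2} = 0
G(17) = mex{0,4,2,0} = 1
G_B(17) = 1.
Pile C, S = {1, 5, 7, 8, 9}:
G(0) = 0
G(1) = mex{0} = 1
G(2) = mex{1} = 0
G(3) = mex{0} = 1
G(4) = mex{1} = 0
G(5) = mex{0,0} = 1
G(6) = mex{1,1} = 0
G(7) = mex{0,0,0} = 1
G(8) = mex{1,1,1,0} = 2
G(9) = mex{2,0,0,1,0} = 3
G(10) = mex{3,1,1,0,1} = 2
G(11) = mex{2,0,0,1,0} = 3
G(12) = mex{3,1,1,0,1} = 2
G(13) = mex{2,2,0,1,0} = 3
G(14) = mex{3,3,1,0,1} = 2
G(15) = mex{2,2,2,1,0} = 3
G(16) = mex{3,3,3,2,1} = 0
G_C(16) = 0.
Combined Grundy value = 0 ⊕ 1 ⊕ 0 = 1.

1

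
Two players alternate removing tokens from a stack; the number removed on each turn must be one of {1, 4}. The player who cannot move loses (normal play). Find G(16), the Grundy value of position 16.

1

n :  0  1  2  3  4  5  6  7  8  9 10 11 12 13 14 15 16
G :  0  1  0  1  2  0  1  0  1  2  0  1  0  1  2  0  1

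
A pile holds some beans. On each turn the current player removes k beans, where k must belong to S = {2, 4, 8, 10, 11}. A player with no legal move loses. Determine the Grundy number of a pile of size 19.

0

n :  0  1  2  3  4  5  6  7  8  9 10 11 12 13 14 15 16 17 18 19
G :  0  0  1  1  2  2  0  0  1  1  2  2  3  0  4  1  5  2  3  0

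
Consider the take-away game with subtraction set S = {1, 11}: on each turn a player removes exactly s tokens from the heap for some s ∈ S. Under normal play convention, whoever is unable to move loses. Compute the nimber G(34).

n :  0  1  2  3  4  5  6  7  8  9 10 11 12 13 14 15 16 17 18 19 20 21 22 23 24 25 26 27 28 29 30 31 32 33 34
G :  0  1  0  1  0  1  0  1  0  1  0  1  0  1  0  1  0  1  0  1  0  1  0  1  0  1  0  1  0  1  0  1  0  1  0

0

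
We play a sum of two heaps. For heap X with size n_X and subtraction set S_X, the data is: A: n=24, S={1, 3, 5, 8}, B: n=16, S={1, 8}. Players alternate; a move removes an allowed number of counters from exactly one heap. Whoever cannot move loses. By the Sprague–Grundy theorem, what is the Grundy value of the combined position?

2

Heap A, S = {1, 3, 5, 8}:
G(0) = 0
G(1) = mex{0} = 1
G(2) = mex{1} = 0
G(3) = mex{0,0} = 1
G(4) = mex{1,1} = 0
G(5) = mex{0,0,0} = 1
G(6) = mex{1,1,1} = 0
G(7) = mex{0,0,0} = 1
G(8) = mex{1,1,1,0} = 2
G(9) = mex{2,0,0,1} = 3
G(10) = mex{3,1,1,0} = 2
G(11) = mex{2,2,0,1} = 3
G(12) = mex{3,3,1,0} = 2
G(13) = mex{2,2,2,1} = 0
G(14) = mex{0,3,3,0} = 1
G(15) = mex{1,2,2,1} = 0
G(16) = mex{0,0,3,2} = 1
G(17) = mex{1,1,2,3} = 0
G(18) = mex{0,0,0,2} = 1
G(19) = mex{1,1,1,3} = 0
G(20) = mex{0,0,0,2} = 1
G(21) = mex{1,1,1,0} = 2
G(22) = mex{2,0,0,1} = 3
G(23) = mex{3,1,1,0} = 2
G(24) = mex{2,2,0,1} = 3
G_A(24) = 3.
Heap B, S = {1, 8}:
n :  0  1  2  3  4  5  6  7  8  9 10 11 12 13 14 15 16
G :  0  1  0  1  0  1  0  1  2  0  1  0  1  0  1  0  1
G_B(16) = 1.
Combined Grundy value = 3 ⊕ 1 = 2.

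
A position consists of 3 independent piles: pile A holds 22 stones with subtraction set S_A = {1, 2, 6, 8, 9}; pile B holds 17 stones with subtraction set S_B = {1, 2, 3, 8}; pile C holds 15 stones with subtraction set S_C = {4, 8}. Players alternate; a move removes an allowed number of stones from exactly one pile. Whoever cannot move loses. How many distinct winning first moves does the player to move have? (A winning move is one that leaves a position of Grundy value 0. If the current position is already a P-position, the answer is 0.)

Pile A, S = {1, 2, 6, 8, 9}:
G(0) = 0
G(1) = mex{0} = 1
G(2) = mex{1,0} = 2
G(3) = mex{2,1} = 0
G(4) = mex{0,2} = 1
G(5) = mex{1,0} = 2
G(6) = mex{2,1,0} = 3
G(7) = mex{3,2,1} = 0
G(8) = mex{0,3,2,0} = 1
G(9) = mex{1,0,0,1,0} = 2
G(10) = mex{2,1,1,2,1} = 0
G(11) = mex{0,2,2,0,2} = 1
G(12) = mex{1,0,3,1,0} = 2
G(13) = mex{2,1,0,2,1} = 3
G(14) = mex{3,2,1,3,2} = 0
G(15) = mex{0,3,2,0,3} = 1
G(16) = mex{1,0,0,1,0} = 2
G(17) = mex{2,1,1,2,1} = 0
G(18) = mex{0,2,2,0,2} = 1
G(19) = mex{1,0,3,1,0} = 2
G(20) = mex{2,1,0,2,1} = 3
G(21) = mex{3,2,1,3,2} = 0
G(22) = mex{0,3,2,0,3} = 1
G_A(22) = 1.
Pile B, S = {1, 2, 3, 8}:
G(0) = 0
G(1) = mex{0} = 1
G(2) = mex{1,0} = 2
G(3) = mex{2,1,0} = 3
G(4) = mex{3,2,1} = 0
G(5) = mex{0,3,2} = 1
G(6) = mex{1,0,3} = 2
G(7) = mex{2,1,0} = 3
G(8) = mex{3,2,1,0} = 4
G(9) = mex{4,3,2,1} = 0
G(10) = mex{0,4,3,2} = 1
G(11) = mex{1,0,4,3} = 2
G(12) = mex{2,1,0,0} = 3
G(13) = mex{3,2,1,1} = 0
G(14) = mex{0,3,2,2} = 1
G(15) = mex{1,0,3,3} = 2
G(16) = mex{2,1,0,4} = 3
G(17) = mex{3,2,1,0} = 4
G_B(17) = 4.
Pile C, S = {4, 8}:
G(0) = 0
G(1) = mex{} = 0
G(2) = mex{} = 0
G(3) = mex{} = 0
G(4) = mex{0} = 1
G(5) = mex{0} = 1
G(6) = mex{0} = 1
G(7) = mex{0} = 1
G(8) = mex{1,0} = 2
G(9) = mex{1,0} = 2
G(10) = mex{1,0} = 2
G(11) = mex{1,0} = 2
G(12) = mex{2,1} = 0
G(13) = mex{2,1} = 0
G(14) = mex{2,1} = 0
G(15) = mex{2,1} = 0
G_C(15) = 0.
Combined Grundy value = 1 ⊕ 4 ⊕ 0 = 5.
A winning move leaves total XOR = 0, i.e. changes one component's Grundy value g to g ⊕ X where X is the current total.
Pile A: need g' = 1⊕5 = 4. Options: 22−1→G=0, 22−2→G=3, 22−6→G=2, 22−8→G=0, 22−9→G=3. Hits: 0.
Pile B: need g' = 4⊕5 = 1. Options: 17−1→G=3, 17−2→G=2, 17−3→G=1, 17−8→G=0. Hits: 1.
Pile C: need g' = 0⊕5 = 5. Options: 15−4→G=2, 15−8→G=1. Hits: 0.

1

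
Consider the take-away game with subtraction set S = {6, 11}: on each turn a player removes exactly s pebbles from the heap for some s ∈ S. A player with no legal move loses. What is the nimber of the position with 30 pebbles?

n :  0  1  2  3  4  5  6  7  8  9 10 11 12 13 14 15 16 17 18 19 20 21 22 23 24 25 26 27 28 29 30
G :  0  0  0  0  0  0  1  1  1  1  1  1  2  2  2  2  2  0  0  0  0  0  0  1  1  1  1  1  1  2  2

2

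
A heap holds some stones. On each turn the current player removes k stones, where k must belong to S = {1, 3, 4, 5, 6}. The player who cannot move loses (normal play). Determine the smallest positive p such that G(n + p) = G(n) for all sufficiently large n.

9

n :  0  1  2  3  4  5  6  7  8  9 10 11 12 13 14 15 16 17 18 19
G :  0  1  0  1  2  3  2  3  4  0  1  0  1  2  3  2  3  4  0  1
G(n+9) = G(n) holds for n = 0,…,5 (a full window of length max(S) = 6), so the sequence is purely periodic with period 9.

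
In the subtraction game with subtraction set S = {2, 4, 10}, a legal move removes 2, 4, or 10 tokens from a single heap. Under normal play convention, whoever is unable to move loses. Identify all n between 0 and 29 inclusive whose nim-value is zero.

0, 1, 6, 7, 12, 13, 18, 19, 24, 25

G(0) = 0
G(1) = mex{} = 0
G(2) = mex{0} = 1
G(3) = mex{0} = 1
G(4) = mex{1,0} = 2
G(5) = mex{1,0} = 2
G(6) = mex{2,1} = 0
G(7) = mex{2,1} = 0
G(8) = mex{0,2} = 1
G(9) = mex{0,2} = 1
G(10) = mex{1,0,0} = 2
G(11) = mex{1,0,0} = 2
G(12) = mex{2,1,1} = 0
G(13) = mex{2,1,1} = 0
G(14) = mex{0,2,2} = 1
G(15) = mex{0,2,2} = 1
G(16) = mex{1,0,0} = 2
G(17) = mex{1,0,0} = 2
G(18) = mex{2,1,1} = 0
G(19) = mex{2,1,1} = 0
G(20) = mex{0,2,2} = 1
G(21) = mex{0,2,2} = 1
G(22) = mex{1,0,0} = 2
G(23) = mex{1,0,0} = 2
G(24) = mex{2,1,1} = 0
G(25) = mex{2,1,1} = 0
G(26) = mex{0,2,2} = 1
G(27) = mex{0,2,2} = 1
G(28) = mex{1,0,0} = 2
G(29) = mex{1,0,0} = 2
P-positions are exactly the n with G(n) = 0.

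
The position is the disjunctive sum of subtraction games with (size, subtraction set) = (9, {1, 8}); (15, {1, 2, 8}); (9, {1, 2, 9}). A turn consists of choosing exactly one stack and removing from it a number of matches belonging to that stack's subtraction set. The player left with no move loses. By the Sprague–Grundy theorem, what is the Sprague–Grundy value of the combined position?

3

Stack A, S = {1, 8}:
n : 0 1 2 3 4 5 6 7 8 9
G : 0 1 0 1 0 1 0 1 2 0
G_A(9) = 0.
Stack B, S = {1, 2, 8}:
G(0) = 0
G(1) = mex{0} = 1
G(2) = mex{1,0} = 2
G(3) = mex{2,1} = 0
G(4) = mex{0,2} = 1
G(5) = mex{1,0} = 2
G(6) = mex{2,1} = 0
G(7) = mex{0,2} = 1
G(8) = mex{1,0,0} = 2
G(9) = mex{2,1,1} = 0
G(10) = mex{0,2,2} = 1
G(11) = mex{1,0,0} = 2
G(12) = mex{2,1,1} = 0
G(13) = mex{0,2,2} = 1
G(14) = mex{1,0,0} = 2
G(15) = mex{2,1,1} = 0
G_B(15) = 0.
Stack C, S = {1, 2, 9}:
G(0) = 0
G(1) = mex{0} = 1
G(2) = mex{1,0} = 2
G(3) = mex{2,1} = 0
G(4) = mex{0,2} = 1
G(5) = mex{1,0} = 2
G(6) = mex{2,1} = 0
G(7) = mex{0,2} = 1
G(8) = mex{1,0} = 2
G(9) = mex{2,1,0} = 3
G_C(9) = 3.
Combined Grundy value = 0 ⊕ 0 ⊕ 3 = 3.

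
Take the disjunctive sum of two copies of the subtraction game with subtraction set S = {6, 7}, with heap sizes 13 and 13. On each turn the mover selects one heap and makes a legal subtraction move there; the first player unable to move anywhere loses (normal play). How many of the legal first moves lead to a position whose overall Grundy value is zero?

All heaps use S = {6, 7}:
n :  0  1  2  3  4  5  6  7  8  9 10 11 12 13
G :  0  0  0  0  0  0  1  1  1  1  1  1  2  0
Heap A: G(13) = 0.
Heap B: G(13) = 0.
Combined Grundy value = 0 ⊕ 0 = 0.
A winning move leaves total XOR = 0, i.e. changes one component's Grundy value g to g ⊕ X where X is the current total.
Heap A: target g' = 0⊕0 = 0, but every legal move changes the Grundy value (mex property), so 0 moves.
Heap B: target g' = 0⊕0 = 0, but every legal move changes the Grundy value (mex property), so 0 moves.

0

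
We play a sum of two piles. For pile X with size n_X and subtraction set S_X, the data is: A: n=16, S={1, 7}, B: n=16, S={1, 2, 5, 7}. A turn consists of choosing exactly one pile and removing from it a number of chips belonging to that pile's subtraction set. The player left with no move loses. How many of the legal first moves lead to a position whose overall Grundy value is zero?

Pile A, S = {1, 7}:
G(0) = 0
G(1) = mex{0} = 1
G(2) = mex{1} = 0
G(3) = mex{0} = 1
G(4) = mex{1} = 0
G(5) = mex{0} = 1
G(6) = mex{1} = 0
G(7) = mex{0,0} = 1
G(8) = mex{1,1} = 0
G(9) = mex{0,0} = 1
G(10) = mex{1,1} = 0
G(11) = mex{0,0} = 1
G(12) = mex{1,1} = 0
G(13) = mex{0,0} = 1
G(14) = mex{1,1} = 0
G(15) = mex{0,0} = 1
G(16) = mex{1,1} = 0
G_A(16) = 0.
Pile B, S = {1, 2, 5, 7}:
n :  0  1  2  3  4  5  6  7  8  9 10 11 12 13 14 15 16
G :  0  1  2  0  1  2  0  1  2  0  1  2  0  1  2  0  1
G_B(16) = 1.
Combined Grundy value = 0 ⊕ 1 = 1.
A winning move leaves total XOR = 0, i.e. changes one component's Grundy value g to g ⊕ X where X is the current total.
Pile A: need g' = 0⊕1 = 1. Options: 16−1→G=1, 16−7→G=1. Hits: 2.
Pile B: need g' = 1⊕1 = 0. Options: 16−1→G=0, 16−2→G=2, 16−5→G=2, 16−7→G=0. Hits: 2.

4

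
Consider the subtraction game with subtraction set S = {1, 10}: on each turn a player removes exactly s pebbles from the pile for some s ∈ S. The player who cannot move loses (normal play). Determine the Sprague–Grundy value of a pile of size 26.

n :  0  1  2  3  4  5  6  7  8  9 10 11 12 13 14 15 16 17 18 19 20 21 22 23 24 25 26
G :  0  1  0  1  0  1  0  1  0  1  2  0  1  0  1  0  1  0  1  0  1  2  0  1  0  1  0

0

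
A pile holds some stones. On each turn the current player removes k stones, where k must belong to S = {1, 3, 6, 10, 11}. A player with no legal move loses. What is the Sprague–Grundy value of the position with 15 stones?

G(0) = 0
G(1) = mex{0} = 1
G(2) = mex{1} = 0
G(3) = mex{0,0} = 1
G(4) = mex{1,1} = 0
G(5) = mex{0,0} = 1
G(6) = mex{1,1,0} = 2
G(7) = mex{2,0,1} = 3
G(8) = mex{3,1,0} = 2
G(9) = mex{2,2,1} = 0
G(10) = mex{0,3,0,0} = 1
G(11) = mex{1,2,1,1,0} = 3
G(12) = mex{3,0,2,0,1} = 4
G(13) = mex{4,1,3,1,0} = 2
G(14) = mex{2,3,2,0,1} = 4
G(15) = mex{4,4,0,1,0} = 2

2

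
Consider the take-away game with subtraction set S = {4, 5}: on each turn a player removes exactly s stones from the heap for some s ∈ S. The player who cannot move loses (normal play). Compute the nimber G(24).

n :  0  1  2  3  4  5  6  7  8  9 10 11 12 13 14 15 16 17 18 19 20 21 22 23 24
G :  0  0  0  0  1  1  1  1  2  0  0  0  0  1  1  1  1  2  0  0  0  0  1  1  1

1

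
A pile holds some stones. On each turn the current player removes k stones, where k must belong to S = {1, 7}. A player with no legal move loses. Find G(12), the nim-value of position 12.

G(0) = 0
G(1) = mex{0} = 1
G(2) = mex{1} = 0
G(3) = mex{0} = 1
G(4) = mex{1} = 0
G(5) = mex{0} = 1
G(6) = mex{1} = 0
G(7) = mex{0,0} = 1
G(8) = mex{1,1} = 0
G(9) = mex{0,0} = 1
G(10) = mex{1,1} = 0
G(11) = mex{0,0} = 1
G(12) = mex{1,1} = 0

0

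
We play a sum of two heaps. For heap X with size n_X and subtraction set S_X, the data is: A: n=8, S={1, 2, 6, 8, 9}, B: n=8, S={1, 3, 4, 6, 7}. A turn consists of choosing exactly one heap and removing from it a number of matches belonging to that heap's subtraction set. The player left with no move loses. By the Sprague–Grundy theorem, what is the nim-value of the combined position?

Heap A, S = {1, 2, 6, 8, 9}:
n : 0 1 2 3 4 5 6 7 8
G : 0 1 2 0 1 2 3 0 1
G_A(8) = 1.
Heap B, S = {1, 3, 4, 6, 7}:
n : 0 1 2 3 4 5 6 7 8
G : 0 1 0 1 2 3 2 3 4
G_B(8) = 4.
Combined Grundy value = 1 ⊕ 4 = 5.

5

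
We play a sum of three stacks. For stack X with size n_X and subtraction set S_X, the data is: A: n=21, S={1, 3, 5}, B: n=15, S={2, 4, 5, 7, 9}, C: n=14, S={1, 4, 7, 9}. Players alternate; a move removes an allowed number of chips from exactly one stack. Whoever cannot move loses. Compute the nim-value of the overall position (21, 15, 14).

Stack A, S = {1, 3, 5}:
n :  0  1  2  3  4  5  6  7  8  9 10 11 12 13 14 15 16 17 18 19 20 21
G :  0  1  0  1  0  1  0  1  0  1  0  1  0  1  0  1  0  1  0  1  0  1
G_A(21) = 1.
Stack B, S = {2, 4, 5, 7, 9}:
n :  0  1  2  3  4  5  6  7  8  9 10 11 12 13 14 15
G :  0  0  1  1  2  2  3  3  4  4  5  0  0  1  1  2
G_B(15) = 2.
Stack C, S = {1, 4, 7, 9}:
n :  0  1  2  3  4  5  6  7  8  9 10 11 12 13 14
G :  0  1  0  1  2  0  1  2  0  1  0  1  2  0  1
G_C(14) = 1.
Combined Grundy value = 1 ⊕ 2 ⊕ 1 = 2.

2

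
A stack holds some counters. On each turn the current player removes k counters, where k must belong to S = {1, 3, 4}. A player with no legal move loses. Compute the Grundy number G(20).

n :  0  1  2  3  4  5  6  7  8  9 10 11 12 13 14 15 16 17 18 19 20
G :  0  1  0  1  2  3  2  0  1  0  1  2  3  2  0  1  0  1  2  3  2

2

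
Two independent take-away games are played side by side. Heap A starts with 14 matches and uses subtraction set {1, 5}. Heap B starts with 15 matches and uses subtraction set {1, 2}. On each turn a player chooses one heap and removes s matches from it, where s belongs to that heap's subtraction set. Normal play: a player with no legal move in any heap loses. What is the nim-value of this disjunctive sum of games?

Heap A, S = {1, 5}:
G(0) = 0
G(1) = mex{0} = 1
G(2) = mex{1} = 0
G(3) = mex{0} = 1
G(4) = mex{1} = 0
G(5) = mex{0,0} = 1
G(6) = mex{1,1} = 0
G(7) = mex{0,0} = 1
G(8) = mex{1,1} = 0
G(9) = mex{0,0} = 1
G(10) = mex{1,1} = 0
G(11) = mex{0,0} = 1
G(12) = mex{1,1} = 0
G(13) = mex{0,0} = 1
G(14) = mex{1,1} = 0
G_A(14) = 0.
Heap B, S = {1, 2}:
n :  0  1  2  3  4  5  6  7  8  9 10 11 12 13 14 15
G :  0  1  2  0  1  2  0  1  2  0  1  2  0  1  2  0
G_B(15) = 0.
Combined Grundy value = 0 ⊕ 0 = 0.

0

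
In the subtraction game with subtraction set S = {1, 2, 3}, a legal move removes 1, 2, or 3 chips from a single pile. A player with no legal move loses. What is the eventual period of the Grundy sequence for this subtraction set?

n :  0  1  2  3  4  5  6  7  8  9 10 11 12 13 14
G :  0  1  2  3  0  1  2  3  0  1  2  3  0  1  2
G(n+4) = G(n) holds for n = 0,…,2 (a full window of length max(S) = 3), so the sequence is purely periodic with period 4.

4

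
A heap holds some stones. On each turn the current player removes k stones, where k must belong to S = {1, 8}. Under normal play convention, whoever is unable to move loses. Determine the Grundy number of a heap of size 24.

n :  0  1  2  3  4  5  6  7  8  9 10 11 12 13 14 15 16 17 18 19 20 21 22 23 24
G :  0  1  0  1  0  1  0  1  2  0  1  0  1  0  1  0  1  2  0  1  0  1  0  1  0

0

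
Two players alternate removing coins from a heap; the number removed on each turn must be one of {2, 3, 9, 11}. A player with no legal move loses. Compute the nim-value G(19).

0

n :  0  1  2  3  4  5  6  7  8  9 10 11 12 13 14 15 16 17 18 19
G :  0  0  1  1  2  0  0  1  1  2  2  3  3  0  2  1  3  3  0  0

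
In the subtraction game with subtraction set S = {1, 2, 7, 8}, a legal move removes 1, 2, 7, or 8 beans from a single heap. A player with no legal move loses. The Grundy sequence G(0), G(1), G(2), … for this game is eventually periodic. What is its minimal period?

3

G(0) = 0
G(1) = mex{0} = 1
G(2) = mex{1,0} = 2
G(3) = mex{2,1} = 0
G(4) = mex{0,2} = 1
G(5) = mex{1,0} = 2
G(6) = mex{2,1} = 0
G(7) = mex{0,2,0} = 1
G(8) = mex{1,0,1,0} = 2
G(9) = mex{2,1,2,1} = 0
G(10) = mex{0,2,0,2} = 1
G(11) = mex{1,0,1,0} = 2
G(12) = mex{2,1,2,1} = 0
G(13) = mex{0,2,0,2} = 1
G(14) = mex{1,0,1,0} = 2
G(n+3) = G(n) holds for n = 0,…,7 (a full window of length max(S) = 8), so the sequence is purely periodic with period 3.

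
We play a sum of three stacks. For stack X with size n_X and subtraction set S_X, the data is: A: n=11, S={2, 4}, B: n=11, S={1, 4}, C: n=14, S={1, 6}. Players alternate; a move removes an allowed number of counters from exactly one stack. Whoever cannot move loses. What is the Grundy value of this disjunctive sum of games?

Stack A, S = {2, 4}:
G(0) = 0
G(1) = mex{} = 0
G(2) = mex{0} = 1
G(3) = mex{0} = 1
G(4) = mex{1,0} = 2
G(5) = mex{1,0} = 2
G(6) = mex{2,1} = 0
G(7) = mex{2,1} = 0
G(8) = mex{0,2} = 1
G(9) = mex{0,2} = 1
G(10) = mex{1,0} = 2
G(11) = mex{1,0} = 2
G_A(11) = 2.
Stack B, S = {1, 4}:
G(0) = 0
G(1) = mex{0} = 1
G(2) = mex{1} = 0
G(3) = mex{0} = 1
G(4) = mex{1,0} = 2
G(5) = mex{2,1} = 0
G(6) = mex{0,0} = 1
G(7) = mex{1,1} = 0
G(8) = mex{0,2} = 1
G(9) = mex{1,0} = 2
G(10) = mex{2,1} = 0
G(11) = mex{0,0} = 1
G_B(11) = 1.
Stack C, S = {1, 6}:
G(0) = 0
G(1) = mex{0} = 1
G(2) = mex{1} = 0
G(3) = mex{0} = 1
G(4) = mex{1} = 0
G(5) = mex{0} = 1
G(6) = mex{1,0} = 2
G(7) = mex{2,1} = 0
G(8) = mex{0,0} = 1
G(9) = mex{1,1} = 0
G(10) = mex{0,0} = 1
G(11) = mex{1,1} = 0
G(12) = mex{0,2} = 1
G(13) = mex{1,0} = 2
G(14) = mex{2,1} = 0
G_C(14) = 0.
Combined Grundy value = 2 ⊕ 1 ⊕ 0 = 3.

3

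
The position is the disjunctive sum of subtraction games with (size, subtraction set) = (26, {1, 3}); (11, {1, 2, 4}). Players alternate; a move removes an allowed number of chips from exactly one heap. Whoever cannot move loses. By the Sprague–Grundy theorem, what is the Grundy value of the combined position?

Heap A, S = {1, 3}:
G(0) = 0
G(1) = mex{0} = 1
G(2) = mex{1} = 0
G(3) = mex{0,0} = 1
G(4) = mex{1,1} = 0
G(5) = mex{0,0} = 1
G(6) = mex{1,1} = 0
G(7) = mex{0,0} = 1
G(8) = mex{1,1} = 0
G(9) = mex{0,0} = 1
G(10) = mex{1,1} = 0
G(11) = mex{0,0} = 1
G(12) = mex{1,1} = 0
G(13) = mex{0,0} = 1
G(14) = mex{1,1} = 0
G(15) = mex{0,0} = 1
G(16) = mex{1,1} = 0
G(17) = mex{0,0} = 1
G(18) = mex{1,1} = 0
G(19) = mex{0,0} = 1
G(20) = mex{1,1} = 0
G(21) = mex{0,0} = 1
G(22) = mex{1,1} = 0
G(23) = mex{0,0} = 1
G(24) = mex{1,1} = 0
G(25) = mex{0,0} = 1
G(26) = mex{1,1} = 0
G_A(26) = 0.
Heap B, S = {1, 2, 4}:
G(0) = 0
G(1) = mex{0} = 1
G(2) = mex{1,0} = 2
G(3) = mex{2,1} = 0
G(4) = mex{0,2,0} = 1
G(5) = mex{1,0,1} = 2
G(6) = mex{2,1,2} = 0
G(7) = mex{0,2,0} = 1
G(8) = mex{1,0,1} = 2
G(9) = mex{2,1,2} = 0
G(10) = mex{0,2,0} = 1
G(11) = mex{1,0,1} = 2
G_B(11) = 2.
Combined Grundy value = 0 ⊕ 2 = 2.

2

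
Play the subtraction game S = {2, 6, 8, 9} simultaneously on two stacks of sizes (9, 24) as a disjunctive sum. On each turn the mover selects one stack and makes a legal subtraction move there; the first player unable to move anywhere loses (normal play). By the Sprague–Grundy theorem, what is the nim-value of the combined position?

All stacks use S = {2, 6, 8, 9}:
n :  0  1  2  3  4  5  6  7  8  9 10 11 12 13 14 15 16 17 18 19 20 21 22 23 24
G :  0  0  1  1  0  0  1  1  2  2  3  3  2  2  3  0  0  1  1  0  0  1  1  2  2
Stack A: G(9) = 2.
Stack B: G(24) = 2.
Combined Grundy value = 2 ⊕ 2 = 0.

0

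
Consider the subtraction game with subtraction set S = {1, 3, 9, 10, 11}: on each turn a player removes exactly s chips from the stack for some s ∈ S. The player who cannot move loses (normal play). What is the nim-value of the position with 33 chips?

3

G(0) = 0
G(1) = mex{0} = 1
G(2) = mex{1} = 0
G(3) = mex{0,0} = 1
G(4) = mex{1,1} = 0
G(5) = mex{0,0} = 1
G(6) = mex{1,1} = 0
G(7) = mex{0,0} = 1
G(8) = mex{1,1} = 0
G(9) = mex{0,0,0} = 1
G(10) = mex{1,1,1,0} = 2
G(11) = mex{2,0,0,1,0} = 3
G(12) = mex{3,1,1,0,1} = 2
G(13) = mex{2,2,0,1,0} = 3
G(14) = mex{3,3,1,0,1} = 2
G(15) = mex{2,2,0,1,0} = 3
G(16) = mex{3,3,1,0,1} = 2
G(17) = mex{2,2,0,1,0} = 3
G(18) = mex{3,3,1,0,1} = 2
G(19) = mex{2,2,2,1,0} = 3
G(20) = mex{3,3,3,2,1} = 0
G(21) = mex{0,2,2,3,2} = 1
G(22) = mex{1,3,3,2,3} = 0
G(23) = mex{0,0,2,3,2} = 1
G(24) = mex{1,1,3,2,3} = 0
G(25) = mex{0,0,2,3,2} = 1
G(26) = mex{1,1,3,2,3} = 0
G(27) = mex{0,0,2,3,2} = 1
G(28) = mex{1,1,3,2,3} = 0
G(29) = mex{0,0,0,3,2} = 1
G(30) = mex{1,1,1,0,3} = 2
G(31) = mex{2,0,0,1,0} = 3
G(32) = mex{3,1,1,0,1} = 2
G(33) = mex{2,2,0,1,0} = 3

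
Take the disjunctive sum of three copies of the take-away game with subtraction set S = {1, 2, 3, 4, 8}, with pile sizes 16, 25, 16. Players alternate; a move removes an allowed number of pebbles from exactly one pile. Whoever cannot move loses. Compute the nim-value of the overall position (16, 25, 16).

All piles use S = {1, 2, 3, 4, 8}:
G(0) = 0
G(1) = mex{0} = 1
G(2) = mex{1,0} = 2
G(3) = mex{2,1,0} = 3
G(4) = mex{3,2,1,0} = 4
G(5) = mex{4,3,2,1} = 0
G(6) = mex{0,4,3,2} = 1
G(7) = mex{1,0,4,3} = 2
G(8) = mex{2,1,0,4,0} = 3
G(9) = mex{3,2,1,0,1} = 4
G(10) = mex{4,3,2,1,2} = 0
G(11) = mex{0,4,3,2,3} = 1
G(12) = mex{1,0,4,3,4} = 2
G(13) = mex{2,1,0,4,0} = 3
G(14) = mex{3,2,1,0,1} = 4
G(15) = mex{4,3,2,1,2} = 0
G(16) = mex{0,4,3,2,3} = 1
G(17) = mex{1,0,4,3,4} = 2
G(18) = mex{2,1,0,4,0} = 3
G(19) = mex{3,2,1,0,1} = 4
G(20) = mex{4,3,2,1,2} = 0
G(21) = mex{0,4,3,2,3} = 1
G(22) = mex{1,0,4,3,4} = 2
G(23) = mex{2,1,0,4,0} = 3
G(24) = mex{3,2,1,0,1} = 4
G(25) = mex{4,3,2,1,2} = 0
Pile A: G(16) = 1.
Pile B: G(25) = 0.
Pile C: G(16) = 1.
Combined Grundy value = 1 ⊕ 0 ⊕ 1 = 0.

0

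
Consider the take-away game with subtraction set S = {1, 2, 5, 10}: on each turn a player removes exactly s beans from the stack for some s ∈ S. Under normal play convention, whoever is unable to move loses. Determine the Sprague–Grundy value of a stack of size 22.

n :  0  1  2  3  4  5  6  7  8  9 10 11 12 13 14 15 16 17 18 19 20 21 22
G :  0  1  2  0  1  2  0  1  2  0  1  2  0  1  2  0  1  2  0  1  2  0  1

1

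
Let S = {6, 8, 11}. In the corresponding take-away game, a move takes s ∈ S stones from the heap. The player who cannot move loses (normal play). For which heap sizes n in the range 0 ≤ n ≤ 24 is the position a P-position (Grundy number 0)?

0, 1, 2, 3, 4, 5, 17, 18, 19, 20, 21, 22

G(0) = 0
G(1) = mex{} = 0
G(2) = mex{} = 0
G(3) = mex{} = 0
G(4) = mex{} = 0
G(5) = mex{} = 0
G(6) = mex{0} = 1
G(7) = mex{0} = 1
G(8) = mex{0,0} = 1
G(9) = mex{0,0} = 1
G(10) = mex{0,0} = 1
G(11) = mex{0,0,0} = 1
G(12) = mex{1,0,0} = 2
G(13) = mex{1,0,0} = 2
G(14) = mex{1,1,0} = 2
G(15) = mex{1,1,0} = 2
G(16) = mex{1,1,0} = 2
G(17) = mex{1,1,1} = 0
G(18) = mex{2,1,1} = 0
G(19) = mex{2,1,1} = 0
G(20) = mex{2,2,1} = 0
G(21) = mex{2,2,1} = 0
G(22) = mex{2,2,1} = 0
G(23) = mex{0,2,2} = 1
G(24) = mex{0,2,2} = 1
P-positions are exactly the n with G(n) = 0.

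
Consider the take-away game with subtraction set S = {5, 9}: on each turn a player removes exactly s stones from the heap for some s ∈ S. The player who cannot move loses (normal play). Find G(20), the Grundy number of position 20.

1

G(0) = 0
G(1) = mex{} = 0
G(2) = mex{} = 0
G(3) = mex{} = 0
G(4) = mex{} = 0
G(5) = mex{0} = 1
G(6) = mex{0} = 1
G(7) = mex{0} = 1
G(8) = mex{0} = 1
G(9) = mex{0,0} = 1
G(10) = mex{1,0} = 2
G(11) = mex{1,0} = 2
G(12) = mex{1,0} = 2
G(13) = mex{1,0} = 2
G(14) = mex{1,1} = 0
G(15) = mex{2,1} = 0
G(16) = mex{2,1} = 0
G(17) = mex{2,1} = 0
G(18) = mex{2,1} = 0
G(19) = mex{0,2} = 1
G(20) = mex{0,2} = 1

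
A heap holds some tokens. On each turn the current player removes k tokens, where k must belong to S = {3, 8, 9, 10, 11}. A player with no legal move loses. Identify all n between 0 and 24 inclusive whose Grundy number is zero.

0, 1, 2, 6, 7, 19, 20, 21

n :  0  1  2  3  4  5  6  7  8  9 10 11 12 13 14 15 16 17 18 19 20 21 22 23 24
G :  0  0  0  1  1  1  0  0  2  1  1  3  2  2  2  3  3  3  4  0  0  0  1  1  1
P-positions are exactly the n with G(n) = 0.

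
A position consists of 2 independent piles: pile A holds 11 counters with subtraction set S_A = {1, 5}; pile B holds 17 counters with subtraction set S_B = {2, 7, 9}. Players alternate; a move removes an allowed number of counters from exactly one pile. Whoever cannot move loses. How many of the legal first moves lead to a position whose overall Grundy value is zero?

0

Pile A, S = {1, 5}:
n :  0  1  2  3  4  5  6  7  8  9 10 11
G :  0  1  0  1  0  1  0  1  0  1  0  1
G_A(11) = 1.
Pile B, S = {2, 7, 9}:
n :  0  1  2  3  4  5  6  7  8  9 10 11 12 13 14 15 16 17
G :  0  0  1  1  0  0  1  1  2  2  3  3  2  2  3  0  0  1
G_B(17) = 1.
Combined Grundy value = 1 ⊕ 1 = 0.
A winning move leaves total XOR = 0, i.e. changes one component's Grundy value g to g ⊕ X where X is the current total.
Pile A: target g' = 1⊕0 = 1, but every legal move changes the Grundy value (mex property), so 0 moves.
Pile B: target g' = 1⊕0 = 1, but every legal move changes the Grundy value (mex property), so 0 moves.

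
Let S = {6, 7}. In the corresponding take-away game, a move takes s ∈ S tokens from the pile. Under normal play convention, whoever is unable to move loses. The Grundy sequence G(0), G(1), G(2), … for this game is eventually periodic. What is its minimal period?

n :  0  1  2  3  4  5  6  7  8  9 10 11 12 13 14 15 16 17 18 19 20 21 22 23 24 25 26 27
G :  0  0  0  0  0  0  1  1  1  1  1  1  2  0  0  0  0  0  0  1  1  1  1  1  1  2  0  0
G(n+13) = G(n) holds for n = 0,…,6 (a full window of length max(S) = 7), so the sequence is purely periodic with period 13.

13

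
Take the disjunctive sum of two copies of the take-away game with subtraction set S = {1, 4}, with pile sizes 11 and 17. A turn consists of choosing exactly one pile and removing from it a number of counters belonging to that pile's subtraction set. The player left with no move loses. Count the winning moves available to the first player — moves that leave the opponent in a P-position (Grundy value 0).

All piles use S = {1, 4}:
G(0) = 0
G(1) = mex{0} = 1
G(2) = mex{1} = 0
G(3) = mex{0} = 1
G(4) = mex{1,0} = 2
G(5) = mex{2,1} = 0
G(6) = mex{0,0} = 1
G(7) = mex{1,1} = 0
G(8) = mex{0,2} = 1
G(9) = mex{1,0} = 2
G(10) = mex{2,1} = 0
G(11) = mex{0,0} = 1
G(12) = mex{1,1} = 0
G(13) = mex{0,2} = 1
G(14) = mex{1,0} = 2
G(15) = mex{2,1} = 0
G(16) = mex{0,0} = 1
G(17) = mex{1,1} = 0
Pile A: G(11) = 1.
Pile B: G(17) = 0.
Combined Grundy value = 1 ⊕ 0 = 1.
A winning move leaves total XOR = 0, i.e. changes one component's Grundy value g to g ⊕ X where X is the current total.
Pile A: need g' = 1⊕1 = 0. Options: 11−1→G=0, 11−4→G=0. Hits: 2.
Pile B: need g' = 0⊕1 = 1. Options: 17−1→G=1, 17−4→G=1. Hits: 2.

4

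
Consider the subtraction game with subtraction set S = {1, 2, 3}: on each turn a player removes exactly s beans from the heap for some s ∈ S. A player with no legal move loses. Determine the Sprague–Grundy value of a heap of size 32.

0

G(0) = 0
G(1) = mex{0} = 1
G(2) = mex{1,0} = 2
G(3) = mex{2,1,0} = 3
G(4) = mex{3,2,1} = 0
G(5) = mex{0,3,2} = 1
G(6) = mex{1,0,3} = 2
G(7) = mex{2,1,0} = 3
G(8) = mex{3,2,1} = 0
G(9) = mex{0,3,2} = 1
G(10) = mex{1,0,3} = 2
G(11) = mex{2,1,0} = 3
G(12) = mex{3,2,1} = 0
G(13) = mex{0,3,2} = 1
G(14) = mex{1,0,3} = 2
G(15) = mex{2,1,0} = 3
G(16) = mex{3,2,1} = 0
G(17) = mex{0,3,2} = 1
G(18) = mex{1,0,3} = 2
G(19) = mex{2,1,0} = 3
G(20) = mex{3,2,1} = 0
G(21) = mex{0,3,2} = 1
G(22) = mex{1,0,3} = 2
G(23) = mex{2,1,0} = 3
G(24) = mex{3,2,1} = 0
G(25) = mex{0,3,2} = 1
G(26) = mex{1,0,3} = 2
G(27) = mex{2,1,0} = 3
G(28) = mex{3,2,1} = 0
G(29) = mex{0,3,2} = 1
G(30) = mex{1,0,3} = 2
G(31) = mex{2,1,0} = 3
G(32) = mex{3,2,1} = 0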